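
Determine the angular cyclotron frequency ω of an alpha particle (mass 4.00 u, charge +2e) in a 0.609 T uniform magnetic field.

ω = |q|B/m.
ω = (3.204×10⁻¹⁹)(0.609)/6.644×10⁻²⁷ ≈ 2.94×10⁷ rad/s.

ω ≈ 2.94×10⁷ rad/s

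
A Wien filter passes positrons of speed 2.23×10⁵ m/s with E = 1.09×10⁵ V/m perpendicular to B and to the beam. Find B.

Balance of forces in the selector: qE = qvB ⇒ B = E/v.
B = 1.09×10⁵/2.23×10⁵ = 0.489 T.

B = 0.489 T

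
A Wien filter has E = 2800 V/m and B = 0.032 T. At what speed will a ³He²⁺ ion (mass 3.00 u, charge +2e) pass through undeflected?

Zero net Lorentz force requires |qE| = |q v×B|, i.e. E = vB.
v = E/B = 2800/0.032 = 8.8×10⁴ m/s.

v = 8.8×10⁴ m/s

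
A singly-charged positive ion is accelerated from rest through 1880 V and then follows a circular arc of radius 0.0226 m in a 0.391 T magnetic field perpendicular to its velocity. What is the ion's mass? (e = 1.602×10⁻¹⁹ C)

Combine |q|V = ½mv² and r = mv/(|q|B): eliminate v to get m = qB²r²/(2V).
m = (1.602×10⁻¹⁹)(0.391)²(0.0226)²/(2·1880) ≈ 3.33×10⁻²⁷ kg.

m ≈ 3.33×10⁻²⁷ kg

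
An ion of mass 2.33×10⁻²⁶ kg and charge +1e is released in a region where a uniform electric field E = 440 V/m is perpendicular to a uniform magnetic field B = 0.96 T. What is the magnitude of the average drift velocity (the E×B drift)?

v_d ≈ 460 m/s

The steady drift has the magnetic force balancing the electric force, so v_d = E/B.
v_d = 440/0.96 = 460 m/s.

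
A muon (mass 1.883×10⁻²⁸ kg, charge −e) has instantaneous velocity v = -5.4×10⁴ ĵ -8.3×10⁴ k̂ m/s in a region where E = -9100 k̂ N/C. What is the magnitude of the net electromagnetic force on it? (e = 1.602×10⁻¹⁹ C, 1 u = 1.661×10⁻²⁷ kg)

Only an electric field acts, so F = qE = (−1.602×10⁻¹⁹ C)·(0, 0, -9100) = (0, 0, 1.46×10⁻¹⁵) N.
|F| = 1.46×10⁻¹⁵ N.

|F| ≈ 1.46×10⁻¹⁵ N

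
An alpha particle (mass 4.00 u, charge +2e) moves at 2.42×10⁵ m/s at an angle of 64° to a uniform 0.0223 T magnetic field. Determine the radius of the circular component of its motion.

r ≈ 0.202 m

v⊥ = v sinθ = 2.42×10⁵·sin64° ≈ 2.175×10⁵ m/s.
r = m v⊥/(|q|B) = (6.644×10⁻²⁷)(2.175×10⁵)/((3.204×10⁻¹⁹)(0.0223)) ≈ 0.202 m.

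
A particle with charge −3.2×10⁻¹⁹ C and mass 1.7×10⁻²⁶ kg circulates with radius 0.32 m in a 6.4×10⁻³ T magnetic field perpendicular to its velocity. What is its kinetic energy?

KE ≈ 1.3×10⁻¹⁷ J

v = |q|Br/m, then KE = ½mv² = (qBr)²/(2m).
v = (3.2×10⁻¹⁹)(6.4×10⁻³)(0.32)/1.7×10⁻²⁶ ≈ 3.855×10⁴ m/s.
KE = ½(1.7×10⁻²⁶)(3.855×10⁴)² ≈ 1.3×10⁻¹⁷ J.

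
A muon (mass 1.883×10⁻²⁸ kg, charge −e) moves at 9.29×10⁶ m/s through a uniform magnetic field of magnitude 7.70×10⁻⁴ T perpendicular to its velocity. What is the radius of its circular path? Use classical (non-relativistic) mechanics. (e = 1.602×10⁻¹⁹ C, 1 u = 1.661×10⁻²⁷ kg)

r ≈ 14.2 m

The magnetic force provides the centripetal force: |q|vB = mv²/r.
r = mv/(|q|B) = (1.883×10⁻²⁸)(9.29×10⁶)/((1.602×10⁻¹⁹)(7.70×10⁻⁴)) ≈ 14.2 m.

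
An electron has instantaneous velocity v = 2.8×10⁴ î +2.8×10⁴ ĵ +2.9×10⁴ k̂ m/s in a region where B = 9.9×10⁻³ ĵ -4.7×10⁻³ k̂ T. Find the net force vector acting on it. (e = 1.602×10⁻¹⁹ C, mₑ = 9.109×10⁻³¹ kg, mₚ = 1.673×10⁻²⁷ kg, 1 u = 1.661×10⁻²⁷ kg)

F ≈ (6.71×10⁻¹⁷, -2.11×10⁻¹⁷, -4.44×10⁻¹⁷) N

v×B = (-419, 132, 277) N/C.
F = q v×B = (−1.602×10⁻¹⁹ C)·(-419, 132, 277) = (6.71×10⁻¹⁷, -2.11×10⁻¹⁷, -4.44×10⁻¹⁷) N.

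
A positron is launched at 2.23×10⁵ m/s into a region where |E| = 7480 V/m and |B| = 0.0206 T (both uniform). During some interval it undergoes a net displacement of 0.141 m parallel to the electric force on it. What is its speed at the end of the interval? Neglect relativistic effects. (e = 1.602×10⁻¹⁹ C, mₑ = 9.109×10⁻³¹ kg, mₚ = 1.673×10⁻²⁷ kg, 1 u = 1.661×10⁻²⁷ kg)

B does no work; ΔKE = |q|E d.
½mv_f² = ½mv₀² + |q|Ed = ½(9.109×10⁻³¹)(2.23×10⁵)² + (1.602×10⁻¹⁹)(7480)(0.141) ≈ 2.265×10⁻²⁰ J + 1.690×10⁻¹⁶ J ≈ 1.690×10⁻¹⁶ J.
v_f = √(2·1.690×10⁻¹⁶/9.109×10⁻³¹) ≈ 1.93×10⁷ m/s.

v_f ≈ 1.93×10⁷ m/s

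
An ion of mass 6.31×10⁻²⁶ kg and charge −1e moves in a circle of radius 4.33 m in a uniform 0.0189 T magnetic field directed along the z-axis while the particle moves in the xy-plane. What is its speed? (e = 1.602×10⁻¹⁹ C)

From |q|vB = mv²/r, v = |q|Br/m.
v = (1.602×10⁻¹⁹)(0.0189)(4.33)/6.31×10⁻²⁶ ≈ 2.08×10⁵ m/s.

v ≈ 2.08×10⁵ m/s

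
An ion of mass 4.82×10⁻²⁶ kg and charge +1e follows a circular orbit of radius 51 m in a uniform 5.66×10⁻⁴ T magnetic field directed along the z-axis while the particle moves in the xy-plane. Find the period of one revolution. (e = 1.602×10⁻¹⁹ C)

The cyclotron period depends only on m, q, B: T = 2πm/(|q|B).
T = 2π(4.82×10⁻²⁶)/((1.602×10⁻¹⁹)(5.66×10⁻⁴)) ≈ 3.34×10⁻³ s.

T ≈ 3.34×10⁻³ s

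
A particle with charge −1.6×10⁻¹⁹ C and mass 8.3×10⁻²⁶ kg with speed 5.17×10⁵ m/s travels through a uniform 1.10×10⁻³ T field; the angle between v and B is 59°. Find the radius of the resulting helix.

v⊥ = v sinθ = 5.17×10⁵·sin59° ≈ 4.432×10⁵ m/s.
r = m v⊥/(|q|B) = (8.3×10⁻²⁶)(4.432×10⁵)/((1.6×10⁻¹⁹)(1.10×10⁻³)) ≈ 209 m.

r ≈ 209 m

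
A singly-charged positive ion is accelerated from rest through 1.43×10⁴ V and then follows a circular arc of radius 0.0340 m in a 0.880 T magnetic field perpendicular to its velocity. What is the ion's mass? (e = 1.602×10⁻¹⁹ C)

Combine |q|V = ½mv² and r = mv/(|q|B): eliminate v to get m = qB²r²/(2V).
m = (1.602×10⁻¹⁹)(0.880)²(0.0340)²/(2·1.43×10⁴) ≈ 5.01×10⁻²⁷ kg.

m ≈ 5.01×10⁻²⁷ kg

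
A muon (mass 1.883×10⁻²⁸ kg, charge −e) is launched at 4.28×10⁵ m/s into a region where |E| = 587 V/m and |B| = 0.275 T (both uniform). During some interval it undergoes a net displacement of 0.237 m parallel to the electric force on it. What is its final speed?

B does no work; ΔKE = |q|E d.
½mv_f² = ½mv₀² + |q|Ed = ½(1.883×10⁻²⁸)(4.28×10⁵)² + (1.602×10⁻¹⁹)(587)(0.237) ≈ 1.725×10⁻¹⁷ J + 2.229×10⁻¹⁷ J ≈ 3.953×10⁻¹⁷ J.
v_f = √(2·3.953×10⁻¹⁷/1.883×10⁻²⁸) ≈ 6.48×10⁵ m/s.

v_f ≈ 6.48×10⁵ m/s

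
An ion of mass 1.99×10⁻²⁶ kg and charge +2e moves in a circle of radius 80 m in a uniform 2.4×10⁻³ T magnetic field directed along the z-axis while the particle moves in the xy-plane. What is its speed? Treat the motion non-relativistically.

From |q|vB = mv²/r, v = |q|Br/m.
v = (3.204×10⁻¹⁹)(2.4×10⁻³)(80)/1.99×10⁻²⁶ ≈ 3.1×10⁶ m/s.

v ≈ 3.1×10⁶ m/s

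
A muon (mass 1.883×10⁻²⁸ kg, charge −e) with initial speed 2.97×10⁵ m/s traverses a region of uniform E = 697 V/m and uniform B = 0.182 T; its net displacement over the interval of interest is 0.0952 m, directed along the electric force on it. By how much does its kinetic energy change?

The magnetic force is always ⟂ v and does no work; only the electric force changes KE.
ΔKE = F_E · d = |q|E d = (1.602×10⁻¹⁹)(697)(0.0952) ≈ 1.06×10⁻¹⁷ J.

ΔKE ≈ 1.06×10⁻¹⁷ J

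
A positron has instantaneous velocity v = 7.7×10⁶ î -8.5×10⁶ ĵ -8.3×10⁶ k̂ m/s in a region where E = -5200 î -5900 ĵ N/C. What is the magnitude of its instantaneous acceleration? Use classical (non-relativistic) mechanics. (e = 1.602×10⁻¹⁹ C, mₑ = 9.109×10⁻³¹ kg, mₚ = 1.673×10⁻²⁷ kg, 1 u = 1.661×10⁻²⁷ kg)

|a| ≈ 1.38×10¹⁵ m/s²

Only an electric field acts, so F = qE = (1.602×10⁻¹⁹ C)·(-5200, -5900, 0) = (-8.33×10⁻¹⁶, -9.45×10⁻¹⁶, 0) N.
|a| = |F|/m = 1.260×10⁻¹⁵/9.109×10⁻³¹ ≈ 1.38×10¹⁵ m/s².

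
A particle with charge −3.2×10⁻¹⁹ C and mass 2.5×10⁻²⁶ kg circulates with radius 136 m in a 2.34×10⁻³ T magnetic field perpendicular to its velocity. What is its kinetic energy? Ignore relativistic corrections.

v = |q|Br/m, then KE = ½mv² = (qBr)²/(2m).
v = (3.2×10⁻¹⁹)(2.34×10⁻³)(136)/2.5×10⁻²⁶ ≈ 4.073×10⁶ m/s.
KE = ½(2.5×10⁻²⁶)(4.073×10⁶)² ≈ 2.07×10⁻¹³ J = 1.29×10⁶ eV.

KE ≈ 1.29×10⁶ eV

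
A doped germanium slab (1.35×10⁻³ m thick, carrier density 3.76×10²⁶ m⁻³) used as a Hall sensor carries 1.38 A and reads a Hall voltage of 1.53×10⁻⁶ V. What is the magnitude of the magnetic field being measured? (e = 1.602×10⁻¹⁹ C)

From V_H = IB/(n e t), B = V_H n e t / I.
B = (1.53×10⁻⁶)(3.76×10²⁶)(1.602×10⁻¹⁹)(1.35×10⁻³)/1.38 ≈ 0.0902 T.

B ≈ 0.0902 T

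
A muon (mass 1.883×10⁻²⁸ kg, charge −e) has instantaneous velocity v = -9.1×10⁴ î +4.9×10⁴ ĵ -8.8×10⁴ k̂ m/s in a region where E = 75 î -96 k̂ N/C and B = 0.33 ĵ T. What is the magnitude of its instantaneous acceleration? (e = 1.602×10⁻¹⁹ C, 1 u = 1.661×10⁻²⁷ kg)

|a| ≈ 3.56×10¹³ m/s²

v×B = (2.90×10⁴, 0, -3.00×10⁴) N/C.
E + v×B = (2.91×10⁴, 0, -3.01×10⁴) N/C.
F = q(E + v×B) = (−1.602×10⁻¹⁹ C)·(2.91×10⁴, 0, -3.01×10⁴) = (-4.66×10⁻¹⁵, 0, 4.83×10⁻¹⁵) N.
|a| = |F|/m = 6.712×10⁻¹⁵/1.883×10⁻²⁸ ≈ 3.56×10¹³ m/s².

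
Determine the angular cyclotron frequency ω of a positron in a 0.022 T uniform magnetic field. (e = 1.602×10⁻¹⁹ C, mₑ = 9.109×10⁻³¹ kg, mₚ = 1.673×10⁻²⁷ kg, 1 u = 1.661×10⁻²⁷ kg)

ω ≈ 3.9×10⁹ rad/s

ω = |q|B/m.
ω = (1.602×10⁻¹⁹)(0.022)/9.109×10⁻³¹ ≈ 3.9×10⁹ rad/s.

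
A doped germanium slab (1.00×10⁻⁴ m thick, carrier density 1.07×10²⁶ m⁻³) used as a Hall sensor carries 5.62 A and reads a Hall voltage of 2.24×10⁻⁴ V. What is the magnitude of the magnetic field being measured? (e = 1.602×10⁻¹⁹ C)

From V_H = IB/(n e t), B = V_H n e t / I.
B = (2.24×10⁻⁴)(1.07×10²⁶)(1.602×10⁻¹⁹)(1.00×10⁻⁴)/5.62 ≈ 0.0683 T.

B ≈ 0.0683 T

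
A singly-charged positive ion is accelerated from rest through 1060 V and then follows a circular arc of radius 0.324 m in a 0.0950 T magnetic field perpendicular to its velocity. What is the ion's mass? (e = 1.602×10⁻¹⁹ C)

m ≈ 7.16×10⁻²⁶ kg

Combine |q|V = ½mv² and r = mv/(|q|B): eliminate v to get m = qB²r²/(2V).
m = (1.602×10⁻¹⁹)(0.0950)²(0.324)²/(2·1060) ≈ 7.16×10⁻²⁶ kg.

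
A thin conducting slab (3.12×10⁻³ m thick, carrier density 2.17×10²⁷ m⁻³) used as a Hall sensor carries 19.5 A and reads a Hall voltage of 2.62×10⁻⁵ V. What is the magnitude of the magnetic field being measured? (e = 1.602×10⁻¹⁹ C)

From V_H = IB/(n e t), B = V_H n e t / I.
B = (2.62×10⁻⁵)(2.17×10²⁷)(1.602×10⁻¹⁹)(3.12×10⁻³)/19.5 ≈ 1.46 T.

B ≈ 1.46 T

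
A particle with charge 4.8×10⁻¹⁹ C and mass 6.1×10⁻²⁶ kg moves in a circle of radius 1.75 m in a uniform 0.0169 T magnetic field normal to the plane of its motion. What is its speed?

From |q|vB = mv²/r, v = |q|Br/m.
v = (4.8×10⁻¹⁹)(0.0169)(1.75)/6.1×10⁻²⁶ ≈ 2.33×10⁵ m/s.

v ≈ 2.33×10⁵ m/s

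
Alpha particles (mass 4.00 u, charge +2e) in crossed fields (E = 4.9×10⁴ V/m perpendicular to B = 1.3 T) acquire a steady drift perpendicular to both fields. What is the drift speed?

v_d ≈ 3.8×10⁴ m/s

The steady drift has the magnetic force balancing the electric force, so v_d = E/B.
v_d = 4.9×10⁴/1.3 = 3.8×10⁴ m/s.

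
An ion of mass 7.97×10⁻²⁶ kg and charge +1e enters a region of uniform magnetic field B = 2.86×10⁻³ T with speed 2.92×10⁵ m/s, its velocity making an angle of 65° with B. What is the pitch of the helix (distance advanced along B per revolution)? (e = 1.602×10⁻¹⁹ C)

p ≈ 135 m

v∥ = v cosθ = 2.92×10⁵·cos65° ≈ 1.234×10⁵ m/s.
T = 2πm/(|q|B) = 2π(7.97×10⁻²⁶)/((1.602×10⁻¹⁹)(2.86×10⁻³)) ≈ 1.093×10⁻³ s.
pitch = v∥ T = (1.234×10⁵)(1.093×10⁻³) ≈ 135 m.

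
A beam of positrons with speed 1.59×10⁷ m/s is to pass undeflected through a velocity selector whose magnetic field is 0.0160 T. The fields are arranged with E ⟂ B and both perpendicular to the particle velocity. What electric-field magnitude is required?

E = 2.54×10⁵ V/m

For straight-line motion qE = qvB, so E = vB.
E = 1.59×10⁷ × 0.0160 = 2.54×10⁵ V/m.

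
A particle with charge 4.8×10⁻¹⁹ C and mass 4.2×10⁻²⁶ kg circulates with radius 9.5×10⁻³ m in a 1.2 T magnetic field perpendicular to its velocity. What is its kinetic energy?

v = |q|Br/m, then KE = ½mv² = (qBr)²/(2m).
v = (4.8×10⁻¹⁹)(1.2)(9.5×10⁻³)/4.2×10⁻²⁶ ≈ 1.303×10⁵ m/s.
KE = ½(4.2×10⁻²⁶)(1.303×10⁵)² ≈ 3.6×10⁻¹⁶ J.

KE ≈ 3.6×10⁻¹⁶ J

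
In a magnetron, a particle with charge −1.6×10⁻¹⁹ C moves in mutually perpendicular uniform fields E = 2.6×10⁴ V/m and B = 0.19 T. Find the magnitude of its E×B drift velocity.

In crossed fields the guiding centre drifts at v_d = |E×B|/B² = E/B, independent of charge and mass.
v_d = 2.6×10⁴/0.19 = 1.4×10⁵ m/s.

v_d ≈ 1.4×10⁵ m/s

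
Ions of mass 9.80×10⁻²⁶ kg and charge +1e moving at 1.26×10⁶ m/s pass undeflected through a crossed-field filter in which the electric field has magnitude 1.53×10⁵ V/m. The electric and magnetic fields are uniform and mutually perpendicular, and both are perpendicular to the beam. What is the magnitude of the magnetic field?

Balance of forces in the selector: qE = qvB ⇒ B = E/v.
B = 1.53×10⁵/1.26×10⁶ = 0.121 T.

B = 0.121 T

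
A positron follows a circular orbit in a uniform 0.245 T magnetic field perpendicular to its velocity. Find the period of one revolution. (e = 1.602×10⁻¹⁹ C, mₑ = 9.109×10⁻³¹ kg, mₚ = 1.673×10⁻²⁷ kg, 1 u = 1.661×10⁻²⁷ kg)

The cyclotron period depends only on m, q, B: T = 2πm/(|q|B).
T = 2π(9.109×10⁻³¹)/((1.602×10⁻¹⁹)(0.245)) ≈ 1.46×10⁻¹⁰ s.

T ≈ 1.46×10⁻¹⁰ s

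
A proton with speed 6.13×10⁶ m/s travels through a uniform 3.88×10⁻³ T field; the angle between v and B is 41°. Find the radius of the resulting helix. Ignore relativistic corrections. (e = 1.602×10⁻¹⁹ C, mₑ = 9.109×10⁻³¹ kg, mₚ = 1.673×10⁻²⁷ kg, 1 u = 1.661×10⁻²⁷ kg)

v⊥ = v sinθ = 6.13×10⁶·sin41° ≈ 4.022×10⁶ m/s.
r = m v⊥/(|q|B) = (1.673×10⁻²⁷)(4.022×10⁶)/((1.602×10⁻¹⁹)(3.88×10⁻³)) ≈ 10.8 m.

r ≈ 10.8 m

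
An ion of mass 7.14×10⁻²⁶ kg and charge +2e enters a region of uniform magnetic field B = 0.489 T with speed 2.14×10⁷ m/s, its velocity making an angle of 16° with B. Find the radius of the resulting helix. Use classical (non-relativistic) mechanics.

r ≈ 2.69 m

v⊥ = v sinθ = 2.14×10⁷·sin16° ≈ 5.899×10⁶ m/s.
r = m v⊥/(|q|B) = (7.14×10⁻²⁶)(5.899×10⁶)/((3.204×10⁻¹⁹)(0.489)) ≈ 2.69 m.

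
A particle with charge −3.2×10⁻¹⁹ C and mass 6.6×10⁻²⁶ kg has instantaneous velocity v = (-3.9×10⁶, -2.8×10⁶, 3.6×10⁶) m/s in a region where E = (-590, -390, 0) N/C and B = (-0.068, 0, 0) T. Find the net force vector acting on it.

v×B = (0, -2.45×10⁵, -1.90×10⁵) N/C.
E + v×B = (-590, -2.45×10⁵, -1.90×10⁵) N/C.
F = q(E + v×B) = (−3.2×10⁻¹⁹ C)·(-590, -2.45×10⁵, -1.90×10⁵) = (1.89×10⁻¹⁶, 7.85×10⁻¹⁴, 6.09×10⁻¹⁴) N.

F ≈ (1.89×10⁻¹⁶, 7.85×10⁻¹⁴, 6.09×10⁻¹⁴) N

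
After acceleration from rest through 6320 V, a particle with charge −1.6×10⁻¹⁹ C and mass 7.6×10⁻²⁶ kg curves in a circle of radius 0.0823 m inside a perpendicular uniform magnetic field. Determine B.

B ≈ 0.942 T

v = √(2|q|V/m) = √(2·1.6×10⁻¹⁹·6320/7.6×10⁻²⁶) ≈ 1.631×10⁵ m/s.
B = mv/(|q|r) = (7.6×10⁻²⁶)(1.631×10⁵)/((1.6×10⁻¹⁹)(0.0823)) ≈ 0.942 T.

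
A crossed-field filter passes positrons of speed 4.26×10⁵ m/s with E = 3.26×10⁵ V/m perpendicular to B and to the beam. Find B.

B = 0.765 T

Balance of forces in the selector: qE = qvB ⇒ B = E/v.
B = 3.26×10⁵/4.26×10⁵ = 0.765 T.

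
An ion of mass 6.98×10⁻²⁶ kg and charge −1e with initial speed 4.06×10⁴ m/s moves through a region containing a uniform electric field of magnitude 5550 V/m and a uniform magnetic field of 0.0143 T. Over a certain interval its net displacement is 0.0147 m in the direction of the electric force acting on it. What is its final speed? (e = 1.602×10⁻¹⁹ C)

v_f ≈ 4.50×10⁴ m/s

B does no work; ΔKE = |q|E d.
½mv_f² = ½mv₀² + |q|Ed = ½(6.98×10⁻²⁶)(4.06×10⁴)² + (1.602×10⁻¹⁹)(5550)(0.0147) ≈ 5.753×10⁻¹⁷ J + 1.307×10⁻¹⁷ J ≈ 7.060×10⁻¹⁷ J.
v_f = √(2·7.060×10⁻¹⁷/6.98×10⁻²⁶) ≈ 4.50×10⁴ m/s.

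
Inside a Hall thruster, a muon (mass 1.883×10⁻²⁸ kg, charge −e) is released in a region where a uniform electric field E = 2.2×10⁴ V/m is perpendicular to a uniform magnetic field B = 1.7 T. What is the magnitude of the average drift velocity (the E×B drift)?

The steady drift has the magnetic force balancing the electric force, so v_d = E/B.
v_d = 2.2×10⁴/1.7 = 1.3×10⁴ m/s.

v_d ≈ 1.3×10⁴ m/s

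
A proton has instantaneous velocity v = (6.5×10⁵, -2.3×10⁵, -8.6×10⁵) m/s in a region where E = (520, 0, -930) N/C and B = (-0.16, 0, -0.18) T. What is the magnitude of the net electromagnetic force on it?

|F| ≈ 4.18×10⁻¹⁴ N

v×B = (4.14×10⁴, 2.55×10⁵, -3.68×10⁴) N/C.
E + v×B = (4.19×10⁴, 2.55×10⁵, -3.77×10⁴) N/C.
F = q(E + v×B) = (1.602×10⁻¹⁹ C)·(4.19×10⁴, 2.55×10⁵, -3.77×10⁴) = (6.72×10⁻¹⁵, 4.08×10⁻¹⁴, -6.04×10⁻¹⁵) N.
|F| = 4.18×10⁻¹⁴ N.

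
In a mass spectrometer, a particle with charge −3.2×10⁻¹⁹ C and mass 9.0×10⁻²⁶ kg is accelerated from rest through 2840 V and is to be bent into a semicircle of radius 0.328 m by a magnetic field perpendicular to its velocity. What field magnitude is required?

v = √(2|q|V/m) = √(2·3.2×10⁻¹⁹·2840/9.0×10⁻²⁶) ≈ 1.421×10⁵ m/s.
B = mv/(|q|r) = (9.0×10⁻²⁶)(1.421×10⁵)/((3.2×10⁻¹⁹)(0.328)) ≈ 0.122 T.

B ≈ 0.122 T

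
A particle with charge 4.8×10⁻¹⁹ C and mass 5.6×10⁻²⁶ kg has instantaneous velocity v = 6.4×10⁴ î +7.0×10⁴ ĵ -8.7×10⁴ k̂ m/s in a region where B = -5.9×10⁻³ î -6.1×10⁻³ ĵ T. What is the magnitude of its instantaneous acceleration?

v×B = (-531, 513, 22.6) N/C.
F = q v×B = (4.8×10⁻¹⁹ C)·(-531, 513, 22.6) = (-2.55×10⁻¹⁶, 2.46×10⁻¹⁶, 1.08×10⁻¹⁷) N.
|a| = |F|/m = 3.546×10⁻¹⁶/5.6×10⁻²⁶ ≈ 6.33×10⁹ m/s².

|a| ≈ 6.33×10⁹ m/s²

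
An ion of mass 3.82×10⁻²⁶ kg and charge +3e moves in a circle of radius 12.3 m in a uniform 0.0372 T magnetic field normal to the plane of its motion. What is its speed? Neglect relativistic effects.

v ≈ 5.76×10⁶ m/s

From |q|vB = mv²/r, v = |q|Br/m.
v = (4.806×10⁻¹⁹)(0.0372)(12.3)/3.82×10⁻²⁶ ≈ 5.76×10⁶ m/s.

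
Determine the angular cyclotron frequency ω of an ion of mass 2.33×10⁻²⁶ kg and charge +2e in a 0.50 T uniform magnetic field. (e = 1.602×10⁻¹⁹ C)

ω ≈ 6.9×10⁶ rad/s

ω = |q|B/m.
ω = (3.204×10⁻¹⁹)(0.50)/2.33×10⁻²⁶ ≈ 6.9×10⁶ rad/s.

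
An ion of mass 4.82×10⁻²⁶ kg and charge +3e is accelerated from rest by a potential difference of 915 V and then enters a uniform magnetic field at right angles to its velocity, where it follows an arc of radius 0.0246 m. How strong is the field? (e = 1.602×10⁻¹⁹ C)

v = √(2|q|V/m) = √(2·4.806×10⁻¹⁹·915/4.82×10⁻²⁶) ≈ 1.351×10⁵ m/s.
B = mv/(|q|r) = (4.82×10⁻²⁶)(1.351×10⁵)/((4.806×10⁻¹⁹)(0.0246)) ≈ 0.551 T.

B ≈ 0.551 T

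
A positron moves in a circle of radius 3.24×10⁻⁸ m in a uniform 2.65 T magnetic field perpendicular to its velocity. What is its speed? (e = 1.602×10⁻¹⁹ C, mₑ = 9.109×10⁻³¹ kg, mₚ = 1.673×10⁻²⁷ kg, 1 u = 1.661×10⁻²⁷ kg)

v ≈ 1.51×10⁴ m/s

From |q|vB = mv²/r, v = |q|Br/m.
v = (1.602×10⁻¹⁹)(2.65)(3.24×10⁻⁸)/9.109×10⁻³¹ ≈ 1.51×10⁴ m/s.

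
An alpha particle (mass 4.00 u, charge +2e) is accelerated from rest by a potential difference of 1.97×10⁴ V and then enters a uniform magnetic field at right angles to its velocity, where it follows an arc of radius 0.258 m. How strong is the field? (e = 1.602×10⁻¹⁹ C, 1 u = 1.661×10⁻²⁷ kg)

v = √(2|q|V/m) = √(2·3.204×10⁻¹⁹·1.97×10⁴/6.644×10⁻²⁷) ≈ 1.378×10⁶ m/s.
B = mv/(|q|r) = (6.644×10⁻²⁷)(1.378×10⁶)/((3.204×10⁻¹⁹)(0.258)) ≈ 0.111 T.

B ≈ 0.111 T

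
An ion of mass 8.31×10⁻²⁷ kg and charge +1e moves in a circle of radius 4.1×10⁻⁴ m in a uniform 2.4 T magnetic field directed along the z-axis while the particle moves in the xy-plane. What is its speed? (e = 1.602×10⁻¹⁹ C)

v ≈ 1.9×10⁴ m/s

From |q|vB = mv²/r, v = |q|Br/m.
v = (1.602×10⁻¹⁹)(2.4)(4.1×10⁻⁴)/8.31×10⁻²⁷ ≈ 1.9×10⁴ m/s.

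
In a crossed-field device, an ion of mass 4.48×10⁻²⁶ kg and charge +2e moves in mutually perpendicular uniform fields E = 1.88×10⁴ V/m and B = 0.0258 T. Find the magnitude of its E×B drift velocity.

In crossed fields the guiding centre drifts at v_d = |E×B|/B² = E/B, independent of charge and mass.
v_d = 1.88×10⁴/0.0258 = 7.29×10⁵ m/s.

v_d ≈ 7.29×10⁵ m/s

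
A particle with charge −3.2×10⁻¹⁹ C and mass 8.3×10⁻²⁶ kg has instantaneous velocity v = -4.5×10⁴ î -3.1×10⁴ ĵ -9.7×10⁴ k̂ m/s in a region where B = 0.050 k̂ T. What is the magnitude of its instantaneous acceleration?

v×B = (-1550, 2250, 0) N/C.
F = q v×B = (−3.2×10⁻¹⁹ C)·(-1550, 2250, 0) = (4.96×10⁻¹⁶, -7.20×10⁻¹⁶, 0) N.
|a| = |F|/m = 8.743×10⁻¹⁶/8.3×10⁻²⁶ ≈ 1.05×10¹⁰ m/s².

|a| ≈ 1.05×10¹⁰ m/s²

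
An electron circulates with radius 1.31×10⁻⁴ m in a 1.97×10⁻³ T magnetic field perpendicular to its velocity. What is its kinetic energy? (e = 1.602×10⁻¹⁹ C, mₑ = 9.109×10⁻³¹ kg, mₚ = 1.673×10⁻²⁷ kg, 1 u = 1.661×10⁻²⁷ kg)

v = |q|Br/m, then KE = ½mv² = (qBr)²/(2m).
v = (1.602×10⁻¹⁹)(1.97×10⁻³)(1.31×10⁻⁴)/9.109×10⁻³¹ ≈ 4.539×10⁴ m/s.
KE = ½(9.109×10⁻³¹)(4.539×10⁴)² ≈ 9.38×10⁻²² J.

KE ≈ 9.38×10⁻²² J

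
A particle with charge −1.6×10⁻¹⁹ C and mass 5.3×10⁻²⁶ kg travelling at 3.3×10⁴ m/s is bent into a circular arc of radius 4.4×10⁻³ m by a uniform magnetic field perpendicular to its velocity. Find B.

B ≈ 2.5 T

From |q|vB = mv²/r, B = mv/(|q|r).
B = (5.3×10⁻²⁶)(3.3×10⁴)/((1.6×10⁻¹⁹)(4.4×10⁻³)) ≈ 2.5 T.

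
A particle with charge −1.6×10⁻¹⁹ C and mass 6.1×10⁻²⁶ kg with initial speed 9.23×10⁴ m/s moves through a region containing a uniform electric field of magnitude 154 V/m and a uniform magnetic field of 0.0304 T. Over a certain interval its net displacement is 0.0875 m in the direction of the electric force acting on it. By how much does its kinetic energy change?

The magnetic force is always ⟂ v and does no work; only the electric force changes KE.
ΔKE = F_E · d = |q|E d = (1.6×10⁻¹⁹)(154)(0.0875) ≈ 2.16×10⁻¹⁸ J.

ΔKE ≈ 2.16×10⁻¹⁸ J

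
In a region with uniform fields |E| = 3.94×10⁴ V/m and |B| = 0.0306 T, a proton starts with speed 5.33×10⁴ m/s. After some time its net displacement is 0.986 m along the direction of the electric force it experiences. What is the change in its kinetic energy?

ΔKE ≈ 6.22×10⁻¹⁵ J

The magnetic force is always ⟂ v and does no work; only the electric force changes KE.
ΔKE = F_E · d = |q|E d = (1.602×10⁻¹⁹)(3.94×10⁴)(0.986) ≈ 6.22×10⁻¹⁵ J.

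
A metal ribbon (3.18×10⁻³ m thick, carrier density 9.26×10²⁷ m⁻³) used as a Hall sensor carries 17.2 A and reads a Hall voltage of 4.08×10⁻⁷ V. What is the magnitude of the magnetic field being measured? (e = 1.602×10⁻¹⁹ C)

B ≈ 0.112 T

From V_H = IB/(n e t), B = V_H n e t / I.
B = (4.08×10⁻⁷)(9.26×10²⁷)(1.602×10⁻¹⁹)(3.18×10⁻³)/17.2 ≈ 0.112 T.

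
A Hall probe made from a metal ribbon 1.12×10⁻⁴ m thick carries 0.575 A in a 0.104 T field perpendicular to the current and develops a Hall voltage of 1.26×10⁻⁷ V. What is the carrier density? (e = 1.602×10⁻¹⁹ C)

From V_H = IB/(n e t), n = IB/(V_H e t).
n = (0.575)(0.104)/((1.26×10⁻⁷)(1.602×10⁻¹⁹)(1.12×10⁻⁴)) ≈ 2.65×10²⁸ m⁻³.

n ≈ 2.65×10²⁸ m⁻³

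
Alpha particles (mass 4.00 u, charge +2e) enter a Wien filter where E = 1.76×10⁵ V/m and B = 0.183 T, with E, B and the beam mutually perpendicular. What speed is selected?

v = 9.62×10⁵ m/s

For undeflected motion the electric and magnetic forces balance: qE = qvB.
v = E/B = 1.76×10⁵/0.183 = 9.62×10⁵ m/s.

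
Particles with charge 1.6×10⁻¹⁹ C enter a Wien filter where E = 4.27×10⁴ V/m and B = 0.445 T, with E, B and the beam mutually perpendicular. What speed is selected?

v = 9.60×10⁴ m/s

For undeflected motion the electric and magnetic forces balance: qE = qvB.
v = E/B = 4.27×10⁴/0.445 = 9.60×10⁴ m/s.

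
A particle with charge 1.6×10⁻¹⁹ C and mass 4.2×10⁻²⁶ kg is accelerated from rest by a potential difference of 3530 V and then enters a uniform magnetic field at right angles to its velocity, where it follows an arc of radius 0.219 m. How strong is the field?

v = √(2|q|V/m) = √(2·1.6×10⁻¹⁹·3530/4.2×10⁻²⁶) ≈ 1.640×10⁵ m/s.
B = mv/(|q|r) = (4.2×10⁻²⁶)(1.640×10⁵)/((1.6×10⁻¹⁹)(0.219)) ≈ 0.197 T.

B ≈ 0.197 T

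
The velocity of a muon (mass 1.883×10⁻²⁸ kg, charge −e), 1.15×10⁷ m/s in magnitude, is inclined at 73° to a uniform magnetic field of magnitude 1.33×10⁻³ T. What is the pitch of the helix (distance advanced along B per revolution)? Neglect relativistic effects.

v∥ = v cosθ = 1.15×10⁷·cos73° ≈ 3.362×10⁶ m/s.
T = 2πm/(|q|B) = 2π(1.883×10⁻²⁸)/((1.602×10⁻¹⁹)(1.33×10⁻³)) ≈ 5.553×10⁻⁶ s.
pitch = v∥ T = (3.362×10⁶)(5.553×10⁻⁶) ≈ 18.7 m.

p ≈ 18.7 m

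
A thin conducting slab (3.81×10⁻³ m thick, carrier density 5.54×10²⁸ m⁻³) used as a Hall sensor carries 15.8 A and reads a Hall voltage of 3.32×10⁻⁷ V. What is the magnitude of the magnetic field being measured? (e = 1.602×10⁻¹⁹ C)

B ≈ 0.711 T

From V_H = IB/(n e t), B = V_H n e t / I.
B = (3.32×10⁻⁷)(5.54×10²⁸)(1.602×10⁻¹⁹)(3.81×10⁻³)/15.8 ≈ 0.711 T.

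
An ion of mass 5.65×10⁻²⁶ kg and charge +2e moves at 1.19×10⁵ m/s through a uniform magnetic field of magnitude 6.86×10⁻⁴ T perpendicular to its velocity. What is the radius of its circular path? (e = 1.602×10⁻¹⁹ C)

The magnetic force provides the centripetal force: |q|vB = mv²/r.
r = mv/(|q|B) = (5.65×10⁻²⁶)(1.19×10⁵)/((3.204×10⁻¹⁹)(6.86×10⁻⁴)) ≈ 30.6 m.

r ≈ 30.6 m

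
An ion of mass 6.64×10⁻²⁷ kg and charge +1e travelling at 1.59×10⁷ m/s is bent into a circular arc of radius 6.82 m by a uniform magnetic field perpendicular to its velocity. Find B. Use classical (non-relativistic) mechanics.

B ≈ 0.0966 T

From |q|vB = mv²/r, B = mv/(|q|r).
B = (6.64×10⁻²⁷)(1.59×10⁷)/((1.602×10⁻¹⁹)(6.82)) ≈ 0.0966 T.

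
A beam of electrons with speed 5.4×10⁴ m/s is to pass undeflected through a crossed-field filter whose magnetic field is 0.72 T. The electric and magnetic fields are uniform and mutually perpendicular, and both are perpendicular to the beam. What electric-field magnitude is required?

E = 3.9×10⁴ V/m

For straight-line motion qE = qvB, so E = vB.
E = 5.4×10⁴ × 0.72 = 3.9×10⁴ V/m.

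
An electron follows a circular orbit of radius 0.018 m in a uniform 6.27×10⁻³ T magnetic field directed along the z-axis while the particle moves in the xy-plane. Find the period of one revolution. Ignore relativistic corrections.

T ≈ 5.70×10⁻⁹ s

The cyclotron period depends only on m, q, B: T = 2πm/(|q|B).
T = 2π(9.109×10⁻³¹)/((1.602×10⁻¹⁹)(6.27×10⁻³)) ≈ 5.70×10⁻⁹ s.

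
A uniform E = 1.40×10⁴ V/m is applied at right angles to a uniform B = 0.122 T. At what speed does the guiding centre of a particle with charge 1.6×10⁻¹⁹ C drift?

v_d ≈ 1.15×10⁵ m/s

The steady drift has the magnetic force balancing the electric force, so v_d = E/B.
v_d = 1.40×10⁴/0.122 = 1.15×10⁵ m/s.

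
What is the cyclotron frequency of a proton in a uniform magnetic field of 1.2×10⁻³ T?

f = |q|B/(2πm).
f = (1.602×10⁻¹⁹)(1.2×10⁻³)/(2π·1.673×10⁻²⁷) ≈ 1.8×10⁴ Hz.

f ≈ 1.8×10⁴ Hz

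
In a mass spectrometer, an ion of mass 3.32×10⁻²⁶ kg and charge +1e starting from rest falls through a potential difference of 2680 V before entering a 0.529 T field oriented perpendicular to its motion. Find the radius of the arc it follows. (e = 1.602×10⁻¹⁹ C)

Acceleration: |q|V = ½mv² ⇒ v = √(2|q|V/m) = √(2·1.602×10⁻¹⁹·2680/3.32×10⁻²⁶) ≈ 1.608×10⁵ m/s.
In the field: r = mv/(|q|B) = (3.32×10⁻²⁶)(1.608×10⁵)/((1.602×10⁻¹⁹)(0.529)) ≈ 0.0630 m.

r ≈ 0.0630 m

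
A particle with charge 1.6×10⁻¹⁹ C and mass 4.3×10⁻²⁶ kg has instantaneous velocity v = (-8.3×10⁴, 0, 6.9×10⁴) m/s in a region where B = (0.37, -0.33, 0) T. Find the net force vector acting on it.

F ≈ (3.64×10⁻¹⁵, 4.08×10⁻¹⁵, 4.38×10⁻¹⁵) N

v×B = (2.28×10⁴, 2.55×10⁴, 2.74×10⁴) N/C.
F = q v×B = (1.6×10⁻¹⁹ C)·(2.28×10⁴, 2.55×10⁴, 2.74×10⁴) = (3.64×10⁻¹⁵, 4.08×10⁻¹⁵, 4.38×10⁻¹⁵) N.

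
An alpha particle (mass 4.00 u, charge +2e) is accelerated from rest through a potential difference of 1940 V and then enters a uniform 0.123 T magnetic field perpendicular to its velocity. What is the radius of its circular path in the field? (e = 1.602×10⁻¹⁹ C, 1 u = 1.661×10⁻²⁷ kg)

r ≈ 0.0729 m

Acceleration: |q|V = ½mv² ⇒ v = √(2|q|V/m) = √(2·3.204×10⁻¹⁹·1940/6.644×10⁻²⁷) ≈ 4.326×10⁵ m/s.
In the field: r = mv/(|q|B) = (6.644×10⁻²⁷)(4.326×10⁵)/((3.204×10⁻¹⁹)(0.123)) ≈ 0.0729 m.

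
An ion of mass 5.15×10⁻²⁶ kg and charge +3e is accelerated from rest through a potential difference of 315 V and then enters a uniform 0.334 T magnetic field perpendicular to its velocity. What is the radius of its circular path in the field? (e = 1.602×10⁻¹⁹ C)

r ≈ 0.0246 m

Acceleration: |q|V = ½mv² ⇒ v = √(2|q|V/m) = √(2·4.806×10⁻¹⁹·315/5.15×10⁻²⁶) ≈ 7.668×10⁴ m/s.
In the field: r = mv/(|q|B) = (5.15×10⁻²⁶)(7.668×10⁴)/((4.806×10⁻¹⁹)(0.334)) ≈ 0.0246 m.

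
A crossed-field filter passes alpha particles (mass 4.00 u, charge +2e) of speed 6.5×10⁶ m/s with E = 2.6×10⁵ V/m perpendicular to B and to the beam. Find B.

B = 0.040 T

Balance of forces in the selector: qE = qvB ⇒ B = E/v.
B = 2.6×10⁵/6.5×10⁶ = 0.040 T.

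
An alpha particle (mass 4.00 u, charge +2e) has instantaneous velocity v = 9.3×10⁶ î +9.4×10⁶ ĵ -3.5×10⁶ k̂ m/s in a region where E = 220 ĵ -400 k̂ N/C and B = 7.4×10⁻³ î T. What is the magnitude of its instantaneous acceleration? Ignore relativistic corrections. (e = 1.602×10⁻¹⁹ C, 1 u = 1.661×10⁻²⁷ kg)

v×B = (0, -2.59×10⁴, -6.96×10⁴) N/C.
E + v×B = (0, -2.57×10⁴, -7.00×10⁴) N/C.
F = q(E + v×B) = (3.204×10⁻¹⁹ C)·(0, -2.57×10⁴, -7.00×10⁴) = (0, -8.23×10⁻¹⁵, -2.24×10⁻¹⁴) N.
|a| = |F|/m = 2.388×10⁻¹⁴/6.644×10⁻²⁷ ≈ 3.59×10¹² m/s².

|a| ≈ 3.59×10¹² m/s²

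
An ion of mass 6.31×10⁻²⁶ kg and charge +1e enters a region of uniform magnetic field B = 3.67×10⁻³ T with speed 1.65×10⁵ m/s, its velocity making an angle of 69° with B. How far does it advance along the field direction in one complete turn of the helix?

p ≈ 39.9 m

v∥ = v cosθ = 1.65×10⁵·cos69° ≈ 5.913×10⁴ m/s.
T = 2πm/(|q|B) = 2π(6.31×10⁻²⁶)/((1.602×10⁻¹⁹)(3.67×10⁻³)) ≈ 6.743×10⁻⁴ s.
pitch = v∥ T = (5.913×10⁴)(6.743×10⁻⁴) ≈ 39.9 m.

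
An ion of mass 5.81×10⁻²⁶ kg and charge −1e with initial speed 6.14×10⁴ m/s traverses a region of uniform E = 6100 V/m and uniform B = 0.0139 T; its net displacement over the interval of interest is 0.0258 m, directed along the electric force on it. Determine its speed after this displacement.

B does no work; ΔKE = |q|E d.
½mv_f² = ½mv₀² + |q|Ed = ½(5.81×10⁻²⁶)(6.14×10⁴)² + (1.602×10⁻¹⁹)(6100)(0.0258) ≈ 1.095×10⁻¹⁶ J + 2.521×10⁻¹⁷ J ≈ 1.347×10⁻¹⁶ J.
v_f = √(2·1.347×10⁻¹⁶/5.81×10⁻²⁶) ≈ 6.81×10⁴ m/s.

v_f ≈ 6.81×10⁴ m/s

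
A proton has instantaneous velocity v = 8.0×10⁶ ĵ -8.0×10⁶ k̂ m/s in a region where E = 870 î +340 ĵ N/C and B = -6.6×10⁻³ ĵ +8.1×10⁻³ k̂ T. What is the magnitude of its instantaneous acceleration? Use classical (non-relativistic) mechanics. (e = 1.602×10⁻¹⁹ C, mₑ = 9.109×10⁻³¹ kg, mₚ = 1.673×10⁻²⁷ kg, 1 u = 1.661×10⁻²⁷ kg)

|a| ≈ 1.23×10¹² m/s²

v×B = (1.20×10⁴, 0, 0) N/C.
E + v×B = (1.29×10⁴, 340, 0) N/C.
F = q(E + v×B) = (1.602×10⁻¹⁹ C)·(1.29×10⁴, 340, 0) = (2.06×10⁻¹⁵, 5.45×10⁻¹⁷, 0) N.
|a| = |F|/m = 2.062×10⁻¹⁵/1.673×10⁻²⁷ ≈ 1.23×10¹² m/s².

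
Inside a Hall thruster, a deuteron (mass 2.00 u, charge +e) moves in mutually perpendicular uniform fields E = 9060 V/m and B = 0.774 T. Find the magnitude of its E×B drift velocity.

In crossed fields the guiding centre drifts at v_d = |E×B|/B² = E/B, independent of charge and mass.
v_d = 9060/0.774 = 1.17×10⁴ m/s.

v_d ≈ 1.17×10⁴ m/s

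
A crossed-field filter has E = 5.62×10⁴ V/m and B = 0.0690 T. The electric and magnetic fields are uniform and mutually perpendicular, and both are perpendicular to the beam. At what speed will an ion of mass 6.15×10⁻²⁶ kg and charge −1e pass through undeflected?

v = 8.14×10⁵ m/s

Zero net Lorentz force requires |qE| = |q v×B|, i.e. E = vB.
v = E/B = 5.62×10⁴/0.0690 = 8.14×10⁵ m/s.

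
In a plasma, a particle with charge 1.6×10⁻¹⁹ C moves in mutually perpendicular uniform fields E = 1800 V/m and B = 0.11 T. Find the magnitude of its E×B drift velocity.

The steady drift has the magnetic force balancing the electric force, so v_d = E/B.
v_d = 1800/0.11 = 1.6×10⁴ m/s.

v_d ≈ 1.6×10⁴ m/s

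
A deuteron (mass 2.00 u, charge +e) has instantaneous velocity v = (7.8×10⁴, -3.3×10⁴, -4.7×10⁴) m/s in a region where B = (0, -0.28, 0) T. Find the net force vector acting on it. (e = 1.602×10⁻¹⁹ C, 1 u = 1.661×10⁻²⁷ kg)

v×B = (-1.32×10⁴, 0, -2.18×10⁴) N/C.
F = q v×B = (1.602×10⁻¹⁹ C)·(-1.32×10⁴, 0, -2.18×10⁴) = (-2.11×10⁻¹⁵, 0, -3.50×10⁻¹⁵) N.

F ≈ (-2.11×10⁻¹⁵, 0, -3.50×10⁻¹⁵) N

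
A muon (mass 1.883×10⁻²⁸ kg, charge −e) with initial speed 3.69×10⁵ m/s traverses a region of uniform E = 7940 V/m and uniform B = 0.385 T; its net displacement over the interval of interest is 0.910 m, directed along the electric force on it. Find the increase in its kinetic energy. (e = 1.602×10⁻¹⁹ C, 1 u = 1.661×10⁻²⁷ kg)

The magnetic force is always ⟂ v and does no work; only the electric force changes KE.
ΔKE = F_E · d = |q|E d = (1.602×10⁻¹⁹)(7940)(0.910) ≈ 1.16×10⁻¹⁵ J.

ΔKE ≈ 1.16×10⁻¹⁵ J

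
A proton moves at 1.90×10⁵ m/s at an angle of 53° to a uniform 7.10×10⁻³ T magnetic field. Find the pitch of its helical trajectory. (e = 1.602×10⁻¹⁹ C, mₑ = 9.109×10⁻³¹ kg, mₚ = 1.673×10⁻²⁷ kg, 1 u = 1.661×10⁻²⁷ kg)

p ≈ 1.06 m

v∥ = v cosθ = 1.90×10⁵·cos53° ≈ 1.143×10⁵ m/s.
T = 2πm/(|q|B) = 2π(1.673×10⁻²⁷)/((1.602×10⁻¹⁹)(7.10×10⁻³)) ≈ 9.242×10⁻⁶ s.
pitch = v∥ T = (1.143×10⁵)(9.242×10⁻⁶) ≈ 1.06 m.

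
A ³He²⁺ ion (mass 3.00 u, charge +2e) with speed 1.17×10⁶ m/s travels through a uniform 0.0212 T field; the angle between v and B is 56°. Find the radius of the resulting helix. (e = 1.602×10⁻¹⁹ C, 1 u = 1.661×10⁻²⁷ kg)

r ≈ 0.712 m

v⊥ = v sinθ = 1.17×10⁶·sin56° ≈ 9.700×10⁵ m/s.
r = m v⊥/(|q|B) = (4.983×10⁻²⁷)(9.700×10⁵)/((3.204×10⁻¹⁹)(0.0212)) ≈ 0.712 m.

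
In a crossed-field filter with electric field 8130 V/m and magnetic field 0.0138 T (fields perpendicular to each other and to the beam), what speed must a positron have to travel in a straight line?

v = 5.89×10⁵ m/s

Straight-line motion ⇒ electric and magnetic forces cancel, so E = vB.
v = E/B = 8130/0.0138 = 5.89×10⁵ m/s.
The result is independent of the particle's charge and mass.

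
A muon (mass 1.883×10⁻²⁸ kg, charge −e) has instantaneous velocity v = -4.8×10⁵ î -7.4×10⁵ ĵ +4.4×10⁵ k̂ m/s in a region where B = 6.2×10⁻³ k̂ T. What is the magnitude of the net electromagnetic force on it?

v×B = (-4590, 2980, 0) N/C.
F = q v×B = (−1.602×10⁻¹⁹ C)·(-4590, 2980, 0) = (7.35×10⁻¹⁶, -4.77×10⁻¹⁶, 0) N.
|F| = 8.76×10⁻¹⁶ N.

|F| ≈ 8.76×10⁻¹⁶ N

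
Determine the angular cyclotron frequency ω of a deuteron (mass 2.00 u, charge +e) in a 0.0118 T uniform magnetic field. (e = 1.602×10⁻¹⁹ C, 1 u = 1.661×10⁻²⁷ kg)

ω ≈ 5.69×10⁵ rad/s

ω = |q|B/m.
ω = (1.602×10⁻¹⁹)(0.0118)/3.322×10⁻²⁷ ≈ 5.69×10⁵ rad/s.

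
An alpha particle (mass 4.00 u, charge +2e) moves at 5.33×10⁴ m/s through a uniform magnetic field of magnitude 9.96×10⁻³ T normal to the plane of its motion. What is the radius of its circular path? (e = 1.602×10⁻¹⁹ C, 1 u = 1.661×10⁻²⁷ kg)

The magnetic force provides the centripetal force: |q|vB = mv²/r.
r = mv/(|q|B) = (6.644×10⁻²⁷)(5.33×10⁴)/((3.204×10⁻¹⁹)(9.96×10⁻³)) ≈ 0.111 m.

r ≈ 0.111 m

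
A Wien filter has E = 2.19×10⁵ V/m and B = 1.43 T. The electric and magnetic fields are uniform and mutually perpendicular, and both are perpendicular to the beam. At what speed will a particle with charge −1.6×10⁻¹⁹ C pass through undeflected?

For undeflected motion the electric and magnetic forces balance: qE = qvB.
v = E/B = 2.19×10⁵/1.43 = 1.53×10⁵ m/s.

v = 1.53×10⁵ m/s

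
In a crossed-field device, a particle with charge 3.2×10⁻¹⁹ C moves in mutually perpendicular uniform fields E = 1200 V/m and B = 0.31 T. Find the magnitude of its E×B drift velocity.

v_d ≈ 3900 m/s

In crossed fields the guiding centre drifts at v_d = |E×B|/B² = E/B, independent of charge and mass.
v_d = 1200/0.31 = 3900 m/s.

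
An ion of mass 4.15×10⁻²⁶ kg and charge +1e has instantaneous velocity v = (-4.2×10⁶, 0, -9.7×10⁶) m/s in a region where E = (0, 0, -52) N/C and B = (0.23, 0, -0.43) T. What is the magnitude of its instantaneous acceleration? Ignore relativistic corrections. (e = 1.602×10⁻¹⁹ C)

|a| ≈ 1.56×10¹³ m/s²

v×B = (0, -4.04×10⁶, 0) N/C.
E + v×B = (0, -4.04×10⁶, -52.0) N/C.
F = q(E + v×B) = (1.602×10⁻¹⁹ C)·(0, -4.04×10⁶, -52.0) = (0, -6.47×10⁻¹³, -8.33×10⁻¹⁸) N.
|a| = |F|/m = 6.467×10⁻¹³/4.15×10⁻²⁶ ≈ 1.56×10¹³ m/s².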